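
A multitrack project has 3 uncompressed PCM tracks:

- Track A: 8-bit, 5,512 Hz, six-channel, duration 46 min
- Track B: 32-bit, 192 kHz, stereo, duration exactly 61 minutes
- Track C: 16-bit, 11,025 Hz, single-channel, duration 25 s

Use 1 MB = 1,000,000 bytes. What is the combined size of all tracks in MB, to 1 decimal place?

5713.6 MB

Track A: 46 min = 2,760 s; 5,512 × 2,760 × 1 × 6 = 91,278,720 bytes.
Track B: exactly 61 minutes = 3,660 s; 192,000 × 3,660 × 4 × 2 = 5,621,760,000 bytes.
Track C: 11,025 × 25 × 2 × 1 = 551,250 bytes.
Total = 5,713,589,970 bytes = 5713.6 MB.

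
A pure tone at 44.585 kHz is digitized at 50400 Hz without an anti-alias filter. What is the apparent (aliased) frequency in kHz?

Nyquist = 50,400/2 = 25,200 Hz; 44,585 Hz exceeds it.
Alias = |44,585 − 1×50,400| = |44,585 − 50,400| = 5,815 Hz = 5.815 kHz.

5.815 kHz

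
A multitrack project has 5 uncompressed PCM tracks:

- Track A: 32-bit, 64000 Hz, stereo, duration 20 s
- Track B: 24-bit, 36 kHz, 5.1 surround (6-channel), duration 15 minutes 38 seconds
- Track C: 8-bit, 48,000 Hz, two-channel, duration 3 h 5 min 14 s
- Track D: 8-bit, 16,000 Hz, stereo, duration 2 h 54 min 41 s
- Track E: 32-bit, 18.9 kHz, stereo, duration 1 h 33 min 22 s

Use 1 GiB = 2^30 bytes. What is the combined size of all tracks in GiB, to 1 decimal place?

2.7 GiB

Track A: 64,000 × 20 × 4 × 2 = 10,240,000 bytes.
Track B: 15 minutes 38 seconds = 938 s; 36,000 × 938 × 3 × 6 = 607,824,000 bytes.
Track C: 3 h 5 min 14 s = 11,114 s; 48,000 × 11,114 × 1 × 2 = 1,066,944,000 bytes.
Track D: 2 h 54 min 41 s = 10,481 s; 16,000 × 10,481 × 1 × 2 = 335,392,000 bytes.
Track E: 1 h 33 min 22 s = 5,602 s; 18,900 × 5,602 × 4 × 2 = 847,022,400 bytes.
Total = 2,867,422,400 bytes = 2.7 GiB.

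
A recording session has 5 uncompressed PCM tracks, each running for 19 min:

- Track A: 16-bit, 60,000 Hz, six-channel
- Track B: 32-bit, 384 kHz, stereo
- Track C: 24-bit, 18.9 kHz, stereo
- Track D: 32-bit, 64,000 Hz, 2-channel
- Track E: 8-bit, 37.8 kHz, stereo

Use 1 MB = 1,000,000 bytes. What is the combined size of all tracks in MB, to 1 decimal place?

5122.0 MB

19 min = 1,140 s.
Track A: 60,000 × 1,140 × 2 × 6 = 820,800,000 bytes.
Track B: 384,000 × 1,140 × 4 × 2 = 3,502,080,000 bytes.
Track C: 18,900 × 1,140 × 3 × 2 = 129,276,000 bytes.
Track D: 64,000 × 1,140 × 4 × 2 = 583,680,000 bytes.
Track E: 37,800 × 1,140 × 1 × 2 = 86,184,000 bytes.
Total = 5,122,020,000 bytes = 5122.0 MB.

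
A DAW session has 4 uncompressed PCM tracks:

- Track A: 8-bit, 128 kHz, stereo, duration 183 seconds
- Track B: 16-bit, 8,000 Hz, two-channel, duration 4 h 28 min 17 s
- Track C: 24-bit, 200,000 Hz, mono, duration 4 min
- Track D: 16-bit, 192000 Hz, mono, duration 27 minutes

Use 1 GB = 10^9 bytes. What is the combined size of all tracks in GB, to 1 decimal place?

Track A: 128,000 × 183 × 1 × 2 = 46,848,000 bytes.
Track B: 4 h 28 min 17 s = 16,097 s; 8,000 × 16,097 × 2 × 2 = 515,104,000 bytes.
Track C: 4 min = 240 s; 200,000 × 240 × 3 × 1 = 144,000,000 bytes.
Track D: 27 minutes = 1,620 s; 192,000 × 1,620 × 2 × 1 = 622,080,000 bytes.
Total = 1,328,032,000 bytes = 1.3 GB.

1.3 GB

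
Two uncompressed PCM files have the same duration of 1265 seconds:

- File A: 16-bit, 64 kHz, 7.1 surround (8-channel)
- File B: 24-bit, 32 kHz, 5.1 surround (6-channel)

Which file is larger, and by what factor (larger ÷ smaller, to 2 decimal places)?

File A, by a factor of 1.78

File A: 64,000 × 2 × 8 = 1,024,000 bytes/s.
File B: 32,000 × 3 × 6 = 576,000 bytes/s.
File A is larger; ratio = 1,295,360,000 / 728,640,000 = 1.78.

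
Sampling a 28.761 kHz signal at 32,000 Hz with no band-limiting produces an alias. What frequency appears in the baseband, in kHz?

Nyquist = 32,000/2 = 16,000 Hz; 28,761 Hz exceeds it.
Alias = |28,761 − 1×32,000| = |28,761 − 32,000| = 3,239 Hz = 3.239 kHz.

3.239 kHz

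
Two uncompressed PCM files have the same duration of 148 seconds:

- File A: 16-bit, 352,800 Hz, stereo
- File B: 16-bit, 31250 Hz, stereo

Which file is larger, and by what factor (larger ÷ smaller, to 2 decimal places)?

File A: 352,800 × 2 × 2 = 1,411,200 bytes/s.
File B: 31,250 × 2 × 2 = 125,000 bytes/s.
File A is larger; ratio = 208,857,600 / 18,500,000 = 11.29.

File A, by a factor of 11.29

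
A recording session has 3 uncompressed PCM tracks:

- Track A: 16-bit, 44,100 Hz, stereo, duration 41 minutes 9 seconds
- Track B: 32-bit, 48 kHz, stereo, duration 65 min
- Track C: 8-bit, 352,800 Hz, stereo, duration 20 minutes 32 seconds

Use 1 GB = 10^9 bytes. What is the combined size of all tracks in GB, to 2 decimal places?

Track A: 41 minutes 9 seconds = 2,469 s; 44,100 × 2,469 × 2 × 2 = 435,531,600 bytes.
Track B: 65 min = 3,900 s; 48,000 × 3,900 × 4 × 2 = 1,497,600,000 bytes.
Track C: 20 minutes 32 seconds = 1,232 s; 352,800 × 1,232 × 1 × 2 = 869,299,200 bytes.
Total = 2,802,430,800 bytes = 2.80 GB.

2.80 GB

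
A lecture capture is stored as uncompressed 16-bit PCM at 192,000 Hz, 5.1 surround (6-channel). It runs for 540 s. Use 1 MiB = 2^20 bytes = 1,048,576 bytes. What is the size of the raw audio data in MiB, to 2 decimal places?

1186.52 MiB

Bytes = 192,000 samples/s × 540 s × 2 bytes/sample × 6 ch = 1,244,160,000 bytes.
1,244,160,000 / 1,048,576 = 1186.52 MiB.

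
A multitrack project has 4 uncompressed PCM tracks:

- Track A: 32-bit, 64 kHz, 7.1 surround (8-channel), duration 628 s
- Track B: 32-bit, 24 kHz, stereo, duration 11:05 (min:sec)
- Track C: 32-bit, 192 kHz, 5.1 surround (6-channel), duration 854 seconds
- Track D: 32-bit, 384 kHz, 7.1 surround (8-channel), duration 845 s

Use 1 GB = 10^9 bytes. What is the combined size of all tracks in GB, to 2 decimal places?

Track A: 64,000 × 628 × 4 × 8 = 1,286,144,000 bytes.
Track B: 11:05 (min:sec) = 665 s; 24,000 × 665 × 4 × 2 = 127,680,000 bytes.
Track C: 192,000 × 854 × 4 × 6 = 3,935,232,000 bytes.
Track D: 384,000 × 845 × 4 × 8 = 10,383,360,000 bytes.
Total = 15,732,416,000 bytes = 15.73 GB.

15.73 GB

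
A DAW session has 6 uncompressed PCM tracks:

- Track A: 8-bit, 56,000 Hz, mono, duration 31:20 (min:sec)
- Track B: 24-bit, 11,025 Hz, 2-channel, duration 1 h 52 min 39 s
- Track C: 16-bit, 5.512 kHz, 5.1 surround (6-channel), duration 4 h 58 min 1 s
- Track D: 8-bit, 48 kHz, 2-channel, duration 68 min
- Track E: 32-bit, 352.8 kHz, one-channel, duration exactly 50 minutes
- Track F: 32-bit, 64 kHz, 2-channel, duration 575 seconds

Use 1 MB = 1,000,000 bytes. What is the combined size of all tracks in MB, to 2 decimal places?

Track A: 31:20 (min:sec) = 1,880 s; 56,000 × 1,880 × 1 × 1 = 105,280,000 bytes.
Track B: 1 h 52 min 39 s = 6,759 s; 11,025 × 6,759 × 3 × 2 = 447,107,850 bytes.
Track C: 4 h 58 min 1 s = 17,881 s; 5,512 × 17,881 × 2 × 6 = 1,182,720,864 bytes.
Track D: 68 min = 4,080 s; 48,000 × 4,080 × 1 × 2 = 391,680,000 bytes.
Track E: exactly 50 minutes = 3,000 s; 352,800 × 3,000 × 4 × 1 = 4,233,600,000 bytes.
Track F: 64,000 × 575 × 4 × 2 = 294,400,000 bytes.
Total = 6,654,788,714 bytes = 6654.79 MB.

6654.79 MB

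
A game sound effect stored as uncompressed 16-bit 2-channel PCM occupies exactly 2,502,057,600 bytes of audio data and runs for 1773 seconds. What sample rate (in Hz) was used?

Bytes = sample_rate × seconds × bytes_per_sample × channels.
sample_rate = 2,502,057,600 / (1,773 × 2 × 2) = 2,502,057,600 / 7,092 = 352,800 Hz.

352,800 Hz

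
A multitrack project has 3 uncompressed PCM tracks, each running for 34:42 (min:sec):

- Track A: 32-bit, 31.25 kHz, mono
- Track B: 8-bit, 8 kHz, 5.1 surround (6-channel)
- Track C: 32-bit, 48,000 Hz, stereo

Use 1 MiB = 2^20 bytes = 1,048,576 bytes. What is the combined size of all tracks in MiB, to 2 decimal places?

34:42 (min:sec) = 2,082 s.
Track A: 31,250 × 2,082 × 4 × 1 = 260,250,000 bytes.
Track B: 8,000 × 2,082 × 1 × 6 = 99,936,000 bytes.
Track C: 48,000 × 2,082 × 4 × 2 = 799,488,000 bytes.
Total = 1,159,674,000 bytes = 1105.95 MiB.

1105.95 MiB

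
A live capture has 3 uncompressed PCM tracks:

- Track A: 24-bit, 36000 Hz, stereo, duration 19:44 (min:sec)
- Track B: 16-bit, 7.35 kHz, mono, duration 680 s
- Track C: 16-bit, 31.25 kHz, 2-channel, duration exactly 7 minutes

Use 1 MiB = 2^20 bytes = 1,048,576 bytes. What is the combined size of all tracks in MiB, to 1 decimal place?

Track A: 19:44 (min:sec) = 1,184 s; 36,000 × 1,184 × 3 × 2 = 255,744,000 bytes.
Track B: 7,350 × 680 × 2 × 1 = 9,996,000 bytes.
Track C: exactly 7 minutes = 420 s; 31,250 × 420 × 2 × 2 = 52,500,000 bytes.
Total = 318,240,000 bytes = 303.5 MiB.

303.5 MiB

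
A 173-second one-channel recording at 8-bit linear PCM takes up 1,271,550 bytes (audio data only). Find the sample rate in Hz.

Bytes = sample_rate × seconds × bytes_per_sample × channels.
sample_rate = 1,271,550 / (173 × 1 × 1) = 1,271,550 / 173 = 7,350 Hz.

7,350 Hz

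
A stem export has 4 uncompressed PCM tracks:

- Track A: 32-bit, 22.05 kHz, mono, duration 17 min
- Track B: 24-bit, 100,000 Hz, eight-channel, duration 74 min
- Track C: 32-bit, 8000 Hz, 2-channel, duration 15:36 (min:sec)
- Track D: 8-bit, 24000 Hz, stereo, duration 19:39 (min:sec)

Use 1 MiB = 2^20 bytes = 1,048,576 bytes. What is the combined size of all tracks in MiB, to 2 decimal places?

Track A: 17 min = 1,020 s; 22,050 × 1,020 × 4 × 1 = 89,964,000 bytes.
Track B: 74 min = 4,440 s; 100,000 × 4,440 × 3 × 8 = 10,656,000,000 bytes.
Track C: 15:36 (min:sec) = 936 s; 8,000 × 936 × 4 × 2 = 59,904,000 bytes.
Track D: 19:39 (min:sec) = 1,179 s; 24,000 × 1,179 × 1 × 2 = 56,592,000 bytes.
Total = 10,862,460,000 bytes = 10359.25 MiB.

10359.25 MiB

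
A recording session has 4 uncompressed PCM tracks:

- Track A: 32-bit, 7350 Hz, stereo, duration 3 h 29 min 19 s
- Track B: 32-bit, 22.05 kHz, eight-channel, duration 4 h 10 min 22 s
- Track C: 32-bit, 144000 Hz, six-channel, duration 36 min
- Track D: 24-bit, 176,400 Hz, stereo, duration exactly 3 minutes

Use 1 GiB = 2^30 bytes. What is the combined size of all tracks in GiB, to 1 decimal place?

Track A: 3 h 29 min 19 s = 12,559 s; 7,350 × 12,559 × 4 × 2 = 738,469,200 bytes.
Track B: 4 h 10 min 22 s = 15,022 s; 22,050 × 15,022 × 4 × 8 = 10,599,523,200 bytes.
Track C: 36 min = 2,160 s; 144,000 × 2,160 × 4 × 6 = 7,464,960,000 bytes.
Track D: exactly 3 minutes = 180 s; 176,400 × 180 × 3 × 2 = 190,512,000 bytes.
Total = 18,993,464,400 bytes = 17.7 GiB.

17.7 GiB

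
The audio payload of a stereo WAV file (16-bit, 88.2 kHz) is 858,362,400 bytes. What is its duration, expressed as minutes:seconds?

Byte rate = 88,200 × 2 × 2 = 352,800 bytes/s.
Duration = 858,362,400 / 352,800 = 2,433 s.
2,433 s = 40:33.

40:33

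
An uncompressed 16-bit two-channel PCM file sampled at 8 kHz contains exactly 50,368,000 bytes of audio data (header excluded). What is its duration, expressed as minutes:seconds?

Byte rate = 8,000 × 2 × 2 = 32,000 bytes/s.
Duration = 50,368,000 / 32,000 = 1,574 s.
1,574 s = 26:14.

26:14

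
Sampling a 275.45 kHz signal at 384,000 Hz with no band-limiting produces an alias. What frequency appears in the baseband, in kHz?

108.55 kHz

Nyquist = 384,000/2 = 192,000 Hz; 275,450 Hz exceeds it.
Alias = |275,450 − 1×384,000| = |275,450 − 384,000| = 108,550 Hz = 108.55 kHz.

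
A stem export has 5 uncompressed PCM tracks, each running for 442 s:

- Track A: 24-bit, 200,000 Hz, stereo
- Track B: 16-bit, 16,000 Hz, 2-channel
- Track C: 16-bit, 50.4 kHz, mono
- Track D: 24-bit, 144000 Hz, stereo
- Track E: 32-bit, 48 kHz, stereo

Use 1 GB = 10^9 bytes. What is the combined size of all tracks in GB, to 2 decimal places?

1.15 GB

Track A: 200,000 × 442 × 3 × 2 = 530,400,000 bytes.
Track B: 16,000 × 442 × 2 × 2 = 28,288,000 bytes.
Track C: 50,400 × 442 × 2 × 1 = 44,553,600 bytes.
Track D: 144,000 × 442 × 3 × 2 = 381,888,000 bytes.
Track E: 48,000 × 442 × 4 × 2 = 169,728,000 bytes.
Total = 1,154,857,600 bytes = 1.15 GB.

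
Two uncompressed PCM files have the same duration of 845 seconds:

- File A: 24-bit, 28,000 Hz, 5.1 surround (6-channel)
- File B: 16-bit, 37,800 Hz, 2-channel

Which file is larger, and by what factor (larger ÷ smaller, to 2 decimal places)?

File A: 28,000 × 3 × 6 = 504,000 bytes/s.
File B: 37,800 × 2 × 2 = 151,200 bytes/s.
File A is larger; ratio = 425,880,000 / 127,764,000 = 3.33.

File A, by a factor of 3.33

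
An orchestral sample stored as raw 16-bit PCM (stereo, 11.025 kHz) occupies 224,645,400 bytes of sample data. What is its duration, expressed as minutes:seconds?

Byte rate = 11,025 × 2 × 2 = 44,100 bytes/s.
Duration = 224,645,400 / 44,100 = 5,094 s.
5,094 s = 84:54.

84:54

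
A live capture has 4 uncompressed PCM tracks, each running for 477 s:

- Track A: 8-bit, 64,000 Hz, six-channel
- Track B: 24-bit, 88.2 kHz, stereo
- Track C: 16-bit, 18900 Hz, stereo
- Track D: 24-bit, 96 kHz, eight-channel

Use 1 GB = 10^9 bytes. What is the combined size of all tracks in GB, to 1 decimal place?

1.6 GB

Track A: 64,000 × 477 × 1 × 6 = 183,168,000 bytes.
Track B: 88,200 × 477 × 3 × 2 = 252,428,400 bytes.
Track C: 18,900 × 477 × 2 × 2 = 36,061,200 bytes.
Track D: 96,000 × 477 × 3 × 8 = 1,099,008,000 bytes.
Total = 1,570,665,600 bytes = 1.6 GB.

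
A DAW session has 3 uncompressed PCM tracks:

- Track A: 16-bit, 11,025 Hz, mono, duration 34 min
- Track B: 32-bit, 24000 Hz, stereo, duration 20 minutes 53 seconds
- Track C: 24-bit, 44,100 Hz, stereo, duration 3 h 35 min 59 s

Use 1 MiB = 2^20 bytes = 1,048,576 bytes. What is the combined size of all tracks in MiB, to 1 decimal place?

3542.4 MiB

Track A: 34 min = 2,040 s; 11,025 × 2,040 × 2 × 1 = 44,982,000 bytes.
Track B: 20 minutes 53 seconds = 1,253 s; 24,000 × 1,253 × 4 × 2 = 240,576,000 bytes.
Track C: 3 h 35 min 59 s = 12,959 s; 44,100 × 12,959 × 3 × 2 = 3,428,951,400 bytes.
Total = 3,714,509,400 bytes = 3542.4 MiB.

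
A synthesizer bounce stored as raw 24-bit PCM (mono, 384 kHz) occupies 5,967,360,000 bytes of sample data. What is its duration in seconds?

5,180 seconds

Byte rate = 384,000 × 3 × 1 = 1,152,000 bytes/s.
Duration = 5,967,360,000 / 1,152,000 = 5,180 s.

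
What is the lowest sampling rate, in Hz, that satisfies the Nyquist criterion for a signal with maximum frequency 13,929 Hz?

Minimum sample rate = 2 × 13,929 Hz = 27,858 Hz.

27,858 Hz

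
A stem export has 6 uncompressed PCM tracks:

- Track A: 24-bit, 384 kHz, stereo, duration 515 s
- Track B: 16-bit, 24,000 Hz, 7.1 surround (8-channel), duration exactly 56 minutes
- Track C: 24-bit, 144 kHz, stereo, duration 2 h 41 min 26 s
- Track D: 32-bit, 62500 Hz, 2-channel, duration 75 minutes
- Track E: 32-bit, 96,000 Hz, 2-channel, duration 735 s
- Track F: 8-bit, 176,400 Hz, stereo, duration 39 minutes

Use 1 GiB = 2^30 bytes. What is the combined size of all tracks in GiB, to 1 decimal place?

13.5 GiB

Track A: 384,000 × 515 × 3 × 2 = 1,186,560,000 bytes.
Track B: exactly 56 minutes = 3,360 s; 24,000 × 3,360 × 2 × 8 = 1,290,240,000 bytes.
Track C: 2 h 41 min 26 s = 9,686 s; 144,000 × 9,686 × 3 × 2 = 8,368,704,000 bytes.
Track D: 75 minutes = 4,500 s; 62,500 × 4,500 × 4 × 2 = 2,250,000,000 bytes.
Track E: 96,000 × 735 × 4 × 2 = 564,480,000 bytes.
Track F: 39 minutes = 2,340 s; 176,400 × 2,340 × 1 × 2 = 825,552,000 bytes.
Total = 14,485,536,000 bytes = 13.5 GiB.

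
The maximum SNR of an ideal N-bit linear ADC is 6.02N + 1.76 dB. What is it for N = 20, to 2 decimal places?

122.16 dB

6.02 × 20 + 1.76 = 122.16 dB.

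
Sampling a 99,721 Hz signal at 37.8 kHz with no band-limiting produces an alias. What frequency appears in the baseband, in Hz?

Nyquist = 37,800/2 = 18,900 Hz; 99,721 Hz exceeds it.
Alias = |99,721 − 3×37,800| = |99,721 − 113,400| = 13,679 Hz.

13,679 Hz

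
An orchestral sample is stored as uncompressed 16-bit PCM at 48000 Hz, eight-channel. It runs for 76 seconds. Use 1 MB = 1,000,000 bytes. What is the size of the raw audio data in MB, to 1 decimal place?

Bytes = 48,000 samples/s × 76 s × 2 bytes/sample × 8 ch = 58,368,000 bytes.
58,368,000 / 1,000,000 = 58.4 MB.

58.4 MB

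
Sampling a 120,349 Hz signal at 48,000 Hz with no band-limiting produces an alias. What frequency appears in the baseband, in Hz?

Nyquist = 48,000/2 = 24,000 Hz; 120,349 Hz exceeds it.
Alias = |120,349 − 3×48,000| = |120,349 − 144,000| = 23,651 Hz.

23,651 Hz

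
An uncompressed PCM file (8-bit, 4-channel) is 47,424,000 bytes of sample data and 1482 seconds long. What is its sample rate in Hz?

8,000 Hz

Bytes = sample_rate × seconds × bytes_per_sample × channels.
sample_rate = 47,424,000 / (1,482 × 1 × 4) = 47,424,000 / 5,928 = 8,000 Hz.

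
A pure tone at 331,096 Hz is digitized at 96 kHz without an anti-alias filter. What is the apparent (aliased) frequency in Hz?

43,096 Hz

Nyquist = 96,000/2 = 48,000 Hz; 331,096 Hz exceeds it.
Alias = |331,096 − 3×96,000| = |331,096 − 288,000| = 43,096 Hz.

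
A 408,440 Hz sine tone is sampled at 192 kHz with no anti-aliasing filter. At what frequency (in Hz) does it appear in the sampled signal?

Nyquist = 192,000/2 = 96,000 Hz; 408,440 Hz exceeds it.
Alias = |408,440 − 2×192,000| = |408,440 − 384,000| = 24,440 Hz.

24,440 Hz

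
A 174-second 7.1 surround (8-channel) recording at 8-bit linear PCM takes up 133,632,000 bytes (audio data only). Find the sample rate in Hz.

96,000 Hz

Bytes = sample_rate × seconds × bytes_per_sample × channels.
sample_rate = 133,632,000 / (174 × 1 × 8) = 133,632,000 / 1,392 = 96,000 Hz.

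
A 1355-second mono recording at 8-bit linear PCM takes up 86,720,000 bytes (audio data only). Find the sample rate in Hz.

Bytes = sample_rate × seconds × bytes_per_sample × channels.
sample_rate = 86,720,000 / (1,355 × 1 × 1) = 86,720,000 / 1,355 = 64,000 Hz.

64,000 Hz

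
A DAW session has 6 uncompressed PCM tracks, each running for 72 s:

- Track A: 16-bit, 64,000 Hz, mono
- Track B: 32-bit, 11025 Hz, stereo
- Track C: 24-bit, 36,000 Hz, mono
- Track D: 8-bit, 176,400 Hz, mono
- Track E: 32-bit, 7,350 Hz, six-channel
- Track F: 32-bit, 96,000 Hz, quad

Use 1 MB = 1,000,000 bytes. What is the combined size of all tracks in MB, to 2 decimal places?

159.34 MB

Track A: 64,000 × 72 × 2 × 1 = 9,216,000 bytes.
Track B: 11,025 × 72 × 4 × 2 = 6,350,400 bytes.
Track C: 36,000 × 72 × 3 × 1 = 7,776,000 bytes.
Track D: 176,400 × 72 × 1 × 1 = 12,700,800 bytes.
Track E: 7,350 × 72 × 4 × 6 = 12,700,800 bytes.
Track F: 96,000 × 72 × 4 × 4 = 110,592,000 bytes.
Total = 159,336,000 bytes = 159.34 MB.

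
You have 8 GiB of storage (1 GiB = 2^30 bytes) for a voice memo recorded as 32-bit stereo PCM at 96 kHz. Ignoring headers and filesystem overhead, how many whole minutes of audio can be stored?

Uncompressed byte rate = 96,000 × 4 × 2 = 768,000 bytes/s.
Capacity = 8 × 1,073,741,824 = 8,589,934,592 bytes.
8,589,934,592 / 768,000 ≈ 11184.81 s → 186 minutes.

186 minutes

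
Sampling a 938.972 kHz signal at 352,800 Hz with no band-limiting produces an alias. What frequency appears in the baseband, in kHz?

Nyquist = 352,800/2 = 176,400 Hz; 938,972 Hz exceeds it.
Alias = |938,972 − 3×352,800| = |938,972 − 1,058,400| = 119,428 Hz = 119.428 kHz.

119.428 kHz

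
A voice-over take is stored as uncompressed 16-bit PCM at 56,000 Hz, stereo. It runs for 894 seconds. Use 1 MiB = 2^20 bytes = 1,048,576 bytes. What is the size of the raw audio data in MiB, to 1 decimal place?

Bytes = 56,000 samples/s × 894 s × 2 bytes/sample × 2 ch = 200,256,000 bytes.
200,256,000 / 1,048,576 = 191.0 MiB.

191.0 MiB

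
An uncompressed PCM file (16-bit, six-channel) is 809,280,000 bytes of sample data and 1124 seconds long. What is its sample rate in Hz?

60,000 Hz

Bytes = sample_rate × seconds × bytes_per_sample × channels.
sample_rate = 809,280,000 / (1,124 × 2 × 6) = 809,280,000 / 13,488 = 60,000 Hz.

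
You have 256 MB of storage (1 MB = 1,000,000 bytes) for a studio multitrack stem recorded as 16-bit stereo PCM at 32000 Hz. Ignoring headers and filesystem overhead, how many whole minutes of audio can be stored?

Uncompressed byte rate = 32,000 × 2 × 2 = 128,000 bytes/s.
Capacity = 256 × 1,000,000 = 256,000,000 bytes.
256,000,000 / 128,000 ≈ 2000 s → 33 minutes.

33 minutes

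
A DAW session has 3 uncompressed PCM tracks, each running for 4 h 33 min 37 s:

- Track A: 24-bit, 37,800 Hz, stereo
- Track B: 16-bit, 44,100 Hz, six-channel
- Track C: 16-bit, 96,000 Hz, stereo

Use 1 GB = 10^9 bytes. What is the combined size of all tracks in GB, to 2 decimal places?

4 h 33 min 37 s = 16,417 s.
Track A: 37,800 × 16,417 × 3 × 2 = 3,723,375,600 bytes.
Track B: 44,100 × 16,417 × 2 × 6 = 8,687,876,400 bytes.
Track C: 96,000 × 16,417 × 2 × 2 = 6,304,128,000 bytes.
Total = 18,715,380,000 bytes = 18.72 GB.

18.72 GB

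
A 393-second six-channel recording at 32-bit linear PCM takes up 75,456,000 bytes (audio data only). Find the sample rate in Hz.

Bytes = sample_rate × seconds × bytes_per_sample × channels.
sample_rate = 75,456,000 / (393 × 4 × 6) = 75,456,000 / 9,432 = 8,000 Hz.

8,000 Hz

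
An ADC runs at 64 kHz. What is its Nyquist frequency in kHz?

Nyquist frequency = sample rate / 2 = 64,000 / 2 = 32 kHz.

32 kHz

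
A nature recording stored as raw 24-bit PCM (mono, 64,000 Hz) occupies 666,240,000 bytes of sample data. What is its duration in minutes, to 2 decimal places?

57.83 minutes

Byte rate = 64,000 × 3 × 1 = 192,000 bytes/s.
Duration = 666,240,000 / 192,000 = 3,470 s.
3,470 s / 60 = 57.83 minutes.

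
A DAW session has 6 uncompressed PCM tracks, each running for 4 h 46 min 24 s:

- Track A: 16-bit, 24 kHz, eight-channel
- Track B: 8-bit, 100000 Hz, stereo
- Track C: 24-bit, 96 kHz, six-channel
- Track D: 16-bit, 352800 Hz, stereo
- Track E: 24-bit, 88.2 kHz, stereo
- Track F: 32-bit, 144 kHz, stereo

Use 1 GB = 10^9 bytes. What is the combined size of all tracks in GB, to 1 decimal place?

4 h 46 min 24 s = 17,184 s.
Track A: 24,000 × 17,184 × 2 × 8 = 6,598,656,000 bytes.
Track B: 100,000 × 17,184 × 1 × 2 = 3,436,800,000 bytes.
Track C: 96,000 × 17,184 × 3 × 6 = 29,693,952,000 bytes.
Track D: 352,800 × 17,184 × 2 × 2 = 24,250,060,800 bytes.
Track E: 88,200 × 17,184 × 3 × 2 = 9,093,772,800 bytes.
Track F: 144,000 × 17,184 × 4 × 2 = 19,795,968,000 bytes.
Total = 92,869,209,600 bytes = 92.9 GB.

92.9 GB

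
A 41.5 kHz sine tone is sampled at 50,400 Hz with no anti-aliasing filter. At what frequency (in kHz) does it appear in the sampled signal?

Nyquist = 50,400/2 = 25,200 Hz; 41,500 Hz exceeds it.
Alias = |41,500 − 1×50,400| = |41,500 − 50,400| = 8,900 Hz = 8.9 kHz.

8.9 kHz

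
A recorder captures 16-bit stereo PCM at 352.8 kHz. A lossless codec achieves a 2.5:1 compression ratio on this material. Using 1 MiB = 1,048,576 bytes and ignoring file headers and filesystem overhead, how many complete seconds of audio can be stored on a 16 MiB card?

29 seconds

Uncompressed byte rate = 352,800 × 2 × 2 = 1,411,200 bytes/s.
After 2.5:1 compression, effective rate ≈ 564480 bytes/s.
Capacity = 16 × 1,048,576 = 16,777,216 bytes.
16,777,216 / effective rate ≈ 29.72 s → 29 seconds.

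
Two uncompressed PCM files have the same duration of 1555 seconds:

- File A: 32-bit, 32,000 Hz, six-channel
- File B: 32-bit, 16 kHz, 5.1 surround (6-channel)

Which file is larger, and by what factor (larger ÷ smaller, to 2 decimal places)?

File A, by a factor of 2.00

File A: 32,000 × 4 × 6 = 768,000 bytes/s.
File B: 16,000 × 4 × 6 = 384,000 bytes/s.
File A is larger; ratio = 1,194,240,000 / 597,120,000 = 2.00.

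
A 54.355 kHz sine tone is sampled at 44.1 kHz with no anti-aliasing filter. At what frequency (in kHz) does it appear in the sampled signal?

Nyquist = 44,100/2 = 22,050 Hz; 54,355 Hz exceeds it.
Alias = |54,355 − 1×44,100| = |54,355 − 44,100| = 10,255 Hz = 10.255 kHz.

10.255 kHz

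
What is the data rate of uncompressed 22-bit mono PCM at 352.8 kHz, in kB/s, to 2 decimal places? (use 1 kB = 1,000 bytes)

970.20 kB/s

Bit rate = 352,800 × 22 × 1 = 7,761,600 bits/s.
7,761,600 / 8 = 970,200 B/s = 970.20 kB/s.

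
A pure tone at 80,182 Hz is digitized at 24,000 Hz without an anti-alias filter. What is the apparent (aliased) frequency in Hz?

8,182 Hz

Nyquist = 24,000/2 = 12,000 Hz; 80,182 Hz exceeds it.
Alias = |80,182 − 3×24,000| = |80,182 − 72,000| = 8,182 Hz.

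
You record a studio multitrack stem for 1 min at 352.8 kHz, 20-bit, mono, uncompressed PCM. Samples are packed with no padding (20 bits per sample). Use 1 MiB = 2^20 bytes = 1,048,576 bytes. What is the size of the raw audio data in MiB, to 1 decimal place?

50.5 MiB

Duration = 1 min = 60 s.
Bits = 352,800 × 60 × 20 × 1 = 423,360,000 bits = 52,920,000 bytes.
52,920,000 / 1,048,576 = 50.5 MiB.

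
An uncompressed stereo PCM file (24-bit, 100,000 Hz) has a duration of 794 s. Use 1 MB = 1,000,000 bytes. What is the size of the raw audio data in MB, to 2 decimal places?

Bytes = 100,000 samples/s × 794 s × 3 bytes/sample × 2 ch = 476,400,000 bytes.
476,400,000 / 1,000,000 = 476.40 MB.

476.40 MB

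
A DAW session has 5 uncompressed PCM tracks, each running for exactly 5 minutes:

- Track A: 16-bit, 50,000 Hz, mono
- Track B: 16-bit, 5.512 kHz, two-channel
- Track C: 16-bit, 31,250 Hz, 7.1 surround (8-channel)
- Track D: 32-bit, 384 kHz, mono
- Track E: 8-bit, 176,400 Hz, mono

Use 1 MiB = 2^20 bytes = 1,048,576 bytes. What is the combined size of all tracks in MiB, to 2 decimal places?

exactly 5 minutes = 300 s.
Track A: 50,000 × 300 × 2 × 1 = 30,000,000 bytes.
Track B: 5,512 × 300 × 2 × 2 = 6,614,400 bytes.
Track C: 31,250 × 300 × 2 × 8 = 150,000,000 bytes.
Track D: 384,000 × 300 × 4 × 1 = 460,800,000 bytes.
Track E: 176,400 × 300 × 1 × 1 = 52,920,000 bytes.
Total = 700,334,400 bytes = 667.89 MiB.

667.89 MiB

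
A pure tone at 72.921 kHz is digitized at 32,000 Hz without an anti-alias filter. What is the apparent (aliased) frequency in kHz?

8.921 kHz

Nyquist = 32,000/2 = 16,000 Hz; 72,921 Hz exceeds it.
Alias = |72,921 − 2×32,000| = |72,921 − 64,000| = 8,921 Hz = 8.921 kHz.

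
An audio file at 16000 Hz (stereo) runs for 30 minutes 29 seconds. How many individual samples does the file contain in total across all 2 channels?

58,528,000 samples

30 minutes 29 seconds = 1,829 s.
16,000 × 1,829 s × 2 ch = 58,528,000 samples.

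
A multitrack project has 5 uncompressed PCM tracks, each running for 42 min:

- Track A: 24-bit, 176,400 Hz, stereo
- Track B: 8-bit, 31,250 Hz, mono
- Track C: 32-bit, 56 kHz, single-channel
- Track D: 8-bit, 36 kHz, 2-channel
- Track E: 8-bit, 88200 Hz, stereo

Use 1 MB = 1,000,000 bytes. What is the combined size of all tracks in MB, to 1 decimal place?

42 min = 2,520 s.
Track A: 176,400 × 2,520 × 3 × 2 = 2,667,168,000 bytes.
Track B: 31,250 × 2,520 × 1 × 1 = 78,750,000 bytes.
Track C: 56,000 × 2,520 × 4 × 1 = 564,480,000 bytes.
Track D: 36,000 × 2,520 × 1 × 2 = 181,440,000 bytes.
Track E: 88,200 × 2,520 × 1 × 2 = 444,528,000 bytes.
Total = 3,936,366,000 bytes = 3936.4 MB.

3936.4 MB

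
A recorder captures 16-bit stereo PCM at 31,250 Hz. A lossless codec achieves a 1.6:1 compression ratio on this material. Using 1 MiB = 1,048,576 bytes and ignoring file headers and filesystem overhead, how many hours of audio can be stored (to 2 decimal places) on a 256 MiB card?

Uncompressed byte rate = 31,250 × 2 × 2 = 125,000 bytes/s.
After 1.6:1 compression, effective rate ≈ 78125 bytes/s.
Capacity = 256 × 1,048,576 = 268,435,456 bytes.
268,435,456 / effective rate ≈ 3435.97 s → 0.95 hours.

0.95 hours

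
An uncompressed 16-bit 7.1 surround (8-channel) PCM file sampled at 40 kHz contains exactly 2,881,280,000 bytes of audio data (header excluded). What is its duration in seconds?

Byte rate = 40,000 × 2 × 8 = 640,000 bytes/s.
Duration = 2,881,280,000 / 640,000 = 4,502 s.

4,502 seconds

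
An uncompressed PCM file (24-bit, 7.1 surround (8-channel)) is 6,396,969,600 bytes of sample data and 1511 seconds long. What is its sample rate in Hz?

Bytes = sample_rate × seconds × bytes_per_sample × channels.
sample_rate = 6,396,969,600 / (1,511 × 3 × 8) = 6,396,969,600 / 36,264 = 176,400 Hz.

176,400 Hz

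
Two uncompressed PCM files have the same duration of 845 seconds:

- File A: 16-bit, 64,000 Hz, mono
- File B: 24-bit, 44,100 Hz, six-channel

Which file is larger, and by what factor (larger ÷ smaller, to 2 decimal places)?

File B, by a factor of 6.20

File A: 64,000 × 2 × 1 = 128,000 bytes/s.
File B: 44,100 × 3 × 6 = 793,800 bytes/s.
File B is larger; ratio = 670,761,000 / 108,160,000 = 6.20.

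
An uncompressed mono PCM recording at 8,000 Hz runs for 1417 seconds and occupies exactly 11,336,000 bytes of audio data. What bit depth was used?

8 bits

Bytes per sample = 11,336,000 / (8,000 × 1,417 × 1) = 11,336,000 / 11,336,000 = 1.
Bit depth = 1 × 8 = 8 bits.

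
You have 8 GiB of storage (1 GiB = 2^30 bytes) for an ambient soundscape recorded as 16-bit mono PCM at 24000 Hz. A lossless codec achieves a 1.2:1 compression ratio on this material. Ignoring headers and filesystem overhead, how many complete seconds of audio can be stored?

214,748 seconds

Uncompressed byte rate = 24,000 × 2 × 1 = 48,000 bytes/s.
After 1.2:1 compression, effective rate ≈ 40000 bytes/s.
Capacity = 8 × 1,073,741,824 = 8,589,934,592 bytes.
8,589,934,592 / effective rate ≈ 214748.36 s → 214,748 seconds.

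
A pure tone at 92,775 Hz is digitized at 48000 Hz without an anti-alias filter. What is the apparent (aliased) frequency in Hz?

3,225 Hz

Nyquist = 48,000/2 = 24,000 Hz; 92,775 Hz exceeds it.
Alias = |92,775 − 2×48,000| = |92,775 − 96,000| = 3,225 Hz.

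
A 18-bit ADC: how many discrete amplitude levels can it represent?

2^18 = 262,144.

262,144 levels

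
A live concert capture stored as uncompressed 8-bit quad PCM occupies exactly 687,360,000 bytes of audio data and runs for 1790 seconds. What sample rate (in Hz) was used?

Bytes = sample_rate × seconds × bytes_per_sample × channels.
sample_rate = 687,360,000 / (1,790 × 1 × 4) = 687,360,000 / 7,160 = 96,000 Hz.

96,000 Hz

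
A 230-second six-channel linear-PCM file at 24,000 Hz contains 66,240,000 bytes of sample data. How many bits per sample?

16 bits

Bytes per sample = 66,240,000 / (24,000 × 230 × 6) = 66,240,000 / 33,120,000 = 2.
Bit depth = 2 × 8 = 16 bits.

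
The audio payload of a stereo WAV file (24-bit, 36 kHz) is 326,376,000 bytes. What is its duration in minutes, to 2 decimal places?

Byte rate = 36,000 × 3 × 2 = 216,000 bytes/s.
Duration = 326,376,000 / 216,000 = 1,511 s.
1,511 s / 60 = 25.18 minutes.

25.18 minutes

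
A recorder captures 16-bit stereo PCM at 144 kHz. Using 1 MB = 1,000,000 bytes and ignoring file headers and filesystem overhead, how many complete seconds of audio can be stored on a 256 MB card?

Uncompressed byte rate = 144,000 × 2 × 2 = 576,000 bytes/s.
Capacity = 256 × 1,000,000 = 256,000,000 bytes.
256,000,000 / 576,000 ≈ 444.44 s → 444 seconds.

444 seconds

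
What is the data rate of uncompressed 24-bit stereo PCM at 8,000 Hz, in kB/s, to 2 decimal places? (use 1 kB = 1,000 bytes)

Bit rate = 8,000 × 24 × 2 = 384,000 bits/s.
384,000 / 8 = 48,000 B/s = 48.00 kB/s.

48.00 kB/s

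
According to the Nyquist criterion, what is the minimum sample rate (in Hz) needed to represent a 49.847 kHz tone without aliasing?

99,694 Hz

Minimum sample rate = 2 × 49,847 Hz = 99,694 Hz.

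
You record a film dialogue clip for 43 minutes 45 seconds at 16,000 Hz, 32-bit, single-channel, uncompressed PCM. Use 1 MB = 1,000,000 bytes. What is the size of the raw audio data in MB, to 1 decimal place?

Duration = 43 minutes 45 seconds = 2,625 s.
Bytes = 16,000 samples/s × 2,625 s × 4 bytes/sample × 1 ch = 168,000,000 bytes.
168,000,000 / 1,000,000 = 168.0 MB.

168.0 MB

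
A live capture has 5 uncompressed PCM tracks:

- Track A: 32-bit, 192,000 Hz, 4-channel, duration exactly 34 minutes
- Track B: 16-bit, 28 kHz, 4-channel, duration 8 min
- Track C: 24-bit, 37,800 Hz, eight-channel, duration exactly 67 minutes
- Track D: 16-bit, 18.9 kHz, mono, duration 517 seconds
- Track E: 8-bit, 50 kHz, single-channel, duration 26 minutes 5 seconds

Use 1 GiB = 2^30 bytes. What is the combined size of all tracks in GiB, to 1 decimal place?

9.4 GiB

Track A: exactly 34 minutes = 2,040 s; 192,000 × 2,040 × 4 × 4 = 6,266,880,000 bytes.
Track B: 8 min = 480 s; 28,000 × 480 × 2 × 4 = 107,520,000 bytes.
Track C: exactly 67 minutes = 4,020 s; 37,800 × 4,020 × 3 × 8 = 3,646,944,000 bytes.
Track D: 18,900 × 517 × 2 × 1 = 19,542,600 bytes.
Track E: 26 minutes 5 seconds = 1,565 s; 50,000 × 1,565 × 1 × 1 = 78,250,000 bytes.
Total = 10,119,136,600 bytes = 9.4 GiB.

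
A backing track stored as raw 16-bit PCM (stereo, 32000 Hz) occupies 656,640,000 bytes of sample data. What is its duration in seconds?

Byte rate = 32,000 × 2 × 2 = 128,000 bytes/s.
Duration = 656,640,000 / 128,000 = 5,130 s.

5,130 seconds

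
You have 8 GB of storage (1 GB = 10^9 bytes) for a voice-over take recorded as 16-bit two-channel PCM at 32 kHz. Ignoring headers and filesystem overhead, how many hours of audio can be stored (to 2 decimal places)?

17.36 hours

Uncompressed byte rate = 32,000 × 2 × 2 = 128,000 bytes/s.
Capacity = 8 × 1,000,000,000 = 8,000,000,000 bytes.
8,000,000,000 / 128,000 ≈ 62500 s → 17.36 hours.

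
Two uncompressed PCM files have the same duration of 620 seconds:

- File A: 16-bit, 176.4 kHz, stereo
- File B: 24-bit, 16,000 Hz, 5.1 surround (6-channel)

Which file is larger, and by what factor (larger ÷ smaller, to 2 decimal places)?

File A, by a factor of 2.45

File A: 176,400 × 2 × 2 = 705,600 bytes/s.
File B: 16,000 × 3 × 6 = 288,000 bytes/s.
File A is larger; ratio = 437,472,000 / 178,560,000 = 2.45.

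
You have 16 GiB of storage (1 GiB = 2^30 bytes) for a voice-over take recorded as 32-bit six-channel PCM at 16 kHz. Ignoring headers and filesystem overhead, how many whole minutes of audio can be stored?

745 minutes

Uncompressed byte rate = 16,000 × 4 × 6 = 384,000 bytes/s.
Capacity = 16 × 1,073,741,824 = 17,179,869,184 bytes.
17,179,869,184 / 384,000 ≈ 44739.24 s → 745 minutes.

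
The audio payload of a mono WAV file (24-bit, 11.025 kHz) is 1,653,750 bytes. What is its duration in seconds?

Byte rate = 11,025 × 3 × 1 = 33,075 bytes/s.
Duration = 1,653,750 / 33,075 = 50 s.

50 seconds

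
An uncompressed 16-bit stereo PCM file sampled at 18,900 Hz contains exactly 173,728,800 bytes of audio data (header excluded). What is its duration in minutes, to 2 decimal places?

38.30 minutes

Byte rate = 18,900 × 2 × 2 = 75,600 bytes/s.
Duration = 173,728,800 / 75,600 = 2,298 s.
2,298 s / 60 = 38.30 minutes.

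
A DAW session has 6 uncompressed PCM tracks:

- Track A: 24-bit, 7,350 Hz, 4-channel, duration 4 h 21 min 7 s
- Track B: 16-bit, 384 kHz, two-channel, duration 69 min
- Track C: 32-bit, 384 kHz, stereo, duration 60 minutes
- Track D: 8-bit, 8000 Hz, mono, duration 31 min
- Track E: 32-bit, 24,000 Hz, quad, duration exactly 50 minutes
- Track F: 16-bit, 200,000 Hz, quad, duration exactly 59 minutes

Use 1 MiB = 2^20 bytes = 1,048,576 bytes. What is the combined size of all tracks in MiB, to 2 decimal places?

24443.58 MiB

Track A: 4 h 21 min 7 s = 15,667 s; 7,350 × 15,667 × 3 × 4 = 1,381,829,400 bytes.
Track B: 69 min = 4,140 s; 384,000 × 4,140 × 2 × 2 = 6,359,040,000 bytes.
Track C: 60 minutes = 3,600 s; 384,000 × 3,600 × 4 × 2 = 11,059,200,000 bytes.
Track D: 31 min = 1,860 s; 8,000 × 1,860 × 1 × 1 = 14,880,000 bytes.
Track E: exactly 50 minutes = 3,000 s; 24,000 × 3,000 × 4 × 4 = 1,152,000,000 bytes.
Track F: exactly 59 minutes = 3,540 s; 200,000 × 3,540 × 2 × 4 = 5,664,000,000 bytes.
Total = 25,630,949,400 bytes = 24443.58 MiB.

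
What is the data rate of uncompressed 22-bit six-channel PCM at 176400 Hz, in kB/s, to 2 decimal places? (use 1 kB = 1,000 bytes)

Bit rate = 176,400 × 22 × 6 = 23,284,800 bits/s.
23,284,800 / 8 = 2,910,600 B/s = 2910.60 kB/s.

2910.60 kB/s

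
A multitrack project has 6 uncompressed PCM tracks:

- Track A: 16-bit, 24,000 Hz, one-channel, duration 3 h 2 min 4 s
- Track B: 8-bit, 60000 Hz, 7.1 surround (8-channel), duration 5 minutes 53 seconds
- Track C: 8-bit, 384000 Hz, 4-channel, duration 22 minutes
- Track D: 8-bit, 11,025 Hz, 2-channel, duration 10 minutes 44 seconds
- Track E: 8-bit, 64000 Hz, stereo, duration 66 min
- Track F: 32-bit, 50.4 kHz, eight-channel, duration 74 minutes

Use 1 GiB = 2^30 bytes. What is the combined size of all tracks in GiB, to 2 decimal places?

Track A: 3 h 2 min 4 s = 10,924 s; 24,000 × 10,924 × 2 × 1 = 524,352,000 bytes.
Track B: 5 minutes 53 seconds = 353 s; 60,000 × 353 × 1 × 8 = 169,440,000 bytes.
Track C: 22 minutes = 1,320 s; 384,000 × 1,320 × 1 × 4 = 2,027,520,000 bytes.
Track D: 10 minutes 44 seconds = 644 s; 11,025 × 644 × 1 × 2 = 14,200,200 bytes.
Track E: 66 min = 3,960 s; 64,000 × 3,960 × 1 × 2 = 506,880,000 bytes.
Track F: 74 minutes = 4,440 s; 50,400 × 4,440 × 4 × 8 = 7,160,832,000 bytes.
Total = 10,403,224,200 bytes = 9.69 GiB.

9.69 GiB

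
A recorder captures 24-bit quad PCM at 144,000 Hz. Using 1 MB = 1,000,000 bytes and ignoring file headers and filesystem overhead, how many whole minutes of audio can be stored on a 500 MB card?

Uncompressed byte rate = 144,000 × 3 × 4 = 1,728,000 bytes/s.
Capacity = 500 × 1,000,000 = 500,000,000 bytes.
500,000,000 / 1,728,000 ≈ 289.35 s → 4 minutes.

4 minutes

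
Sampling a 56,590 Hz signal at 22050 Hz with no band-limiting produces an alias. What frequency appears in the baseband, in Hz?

Nyquist = 22,050/2 = 11,025 Hz; 56,590 Hz exceeds it.
Alias = |56,590 − 3×22,050| = |56,590 − 66,150| = 9,560 Hz.

9,560 Hz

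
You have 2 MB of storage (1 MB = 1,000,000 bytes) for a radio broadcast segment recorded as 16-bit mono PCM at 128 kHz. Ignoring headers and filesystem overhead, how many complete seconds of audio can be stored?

Uncompressed byte rate = 128,000 × 2 × 1 = 256,000 bytes/s.
Capacity = 2 × 1,000,000 = 2,000,000 bytes.
2,000,000 / 256,000 ≈ 7.81 s → 7 seconds.

7 seconds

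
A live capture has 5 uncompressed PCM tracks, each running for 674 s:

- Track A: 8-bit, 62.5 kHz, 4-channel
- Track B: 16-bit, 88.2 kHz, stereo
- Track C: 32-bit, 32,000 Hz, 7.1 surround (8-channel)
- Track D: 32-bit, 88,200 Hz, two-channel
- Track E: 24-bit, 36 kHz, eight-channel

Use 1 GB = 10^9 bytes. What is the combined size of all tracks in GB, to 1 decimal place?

Track A: 62,500 × 674 × 1 × 4 = 168,500,000 bytes.
Track B: 88,200 × 674 × 2 × 2 = 237,787,200 bytes.
Track C: 32,000 × 674 × 4 × 8 = 690,176,000 bytes.
Track D: 88,200 × 674 × 4 × 2 = 475,574,400 bytes.
Track E: 36,000 × 674 × 3 × 8 = 582,336,000 bytes.
Total = 2,154,373,600 bytes = 2.2 GB.

2.2 GB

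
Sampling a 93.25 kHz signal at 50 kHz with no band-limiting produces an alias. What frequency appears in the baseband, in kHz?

6.75 kHz

Nyquist = 50,000/2 = 25,000 Hz; 93,250 Hz exceeds it.
Alias = |93,250 − 2×50,000| = |93,250 − 100,000| = 6,750 Hz = 6.75 kHz.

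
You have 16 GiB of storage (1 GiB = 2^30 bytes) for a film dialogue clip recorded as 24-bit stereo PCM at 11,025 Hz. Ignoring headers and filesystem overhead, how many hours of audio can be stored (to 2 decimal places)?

Uncompressed byte rate = 11,025 × 3 × 2 = 66,150 bytes/s.
Capacity = 16 × 1,073,741,824 = 17,179,869,184 bytes.
17,179,869,184 / 66,150 ≈ 259710.8 s → 72.14 hours.

72.14 hours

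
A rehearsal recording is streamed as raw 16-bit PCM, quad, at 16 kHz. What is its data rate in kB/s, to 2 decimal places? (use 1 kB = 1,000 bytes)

Bit rate = 16,000 × 16 × 4 = 1,024,000 bits/s.
1,024,000 / 8 = 128,000 B/s = 128.00 kB/s.

128.00 kB/s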